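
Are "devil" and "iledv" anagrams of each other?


Word 1: "devil" → sorted: deilv
Word 2: "iledv" → sorted: deilv
Same letters? deilv == deilv
Anagram = Yes


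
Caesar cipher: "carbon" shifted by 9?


Word: "carbon"
Shift: 9
Each letter → (letter + shift) mod 26:
  'c' (2) + 9 = 11 → 'l'
  'a' (0) + 9 = 9 → 'j'
  'r' (17) + 9 = 0 → 'a'
  'b' (1) + 9 = 10 → 'k'
  'o' (14) + 9 = 23 → 'x'
  'n' (13) + 9 = 22 → 'w'
Result = "ljakxw"


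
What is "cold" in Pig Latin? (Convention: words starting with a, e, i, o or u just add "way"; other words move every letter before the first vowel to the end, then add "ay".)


Word: "cold"
Starts with consonant(s) → move to end, add 'ay'
Consonant cluster: "c"
Pig Latin = "oldcay"


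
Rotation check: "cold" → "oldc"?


Word: "cold", Candidate: "oldc"
Method: check if candidate is substring of word+word
"coldcold" contains "oldc"? Yes
Is rotation = Yes


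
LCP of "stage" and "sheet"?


Word 1: "stage"
Word 2: "sheet"
Comparing from start:
  Pos 0: 's' == 's'
  Pos 1: 't' != 'h' (stop)
LCP = "s" (length 1)


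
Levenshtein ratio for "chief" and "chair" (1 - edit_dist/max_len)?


Word 1: "chief" (length 5)
Word 2: "chair" (length 5)
One optimal edit sequence:
  1. keep 'c'
  2. keep 'h'
  3. substitute 'i' -> 'a'  (+1)
  4. substitute 'e' -> 'i'  (+1)
  5. substitute 'f' -> 'r'  (+1)
Edit distance = 3
Max length = max(5, 5) = 5
Similarity = 1 - 3/5
= 0.4000


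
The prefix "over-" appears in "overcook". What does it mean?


Prefix: over-
Example: overcook = over- + cook
Meaning = excessive


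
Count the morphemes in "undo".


Word: "undo"
Morphemes: un- | do
Each morpheme carries meaning
= 2 morphemes


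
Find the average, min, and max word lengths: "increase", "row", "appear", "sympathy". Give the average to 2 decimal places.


Lengths: "increase"=8, "row"=3, "appear"=6, "sympathy"=8
Sum = 25, Count = 4
Average = 25/4 = 6.25
= avg=6.25, min=3, max=8


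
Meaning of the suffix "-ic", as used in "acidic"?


Suffix: -ic
Example: acidic = acid + -ic
Meaning = relating to


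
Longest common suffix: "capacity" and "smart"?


Word 1: "capacity"
Word 2: "smart"
Comparing from end:
  Pos -1: 'y' != 't' (stop)
LCS = "" (length 0)


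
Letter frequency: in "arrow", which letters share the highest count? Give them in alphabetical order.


Word: "arrow"
Letter counts:
  'a': 1
  'o': 1
  'r': 2
  'w': 1
Maximum count = 2
Most frequent = 'r' (2 times each)


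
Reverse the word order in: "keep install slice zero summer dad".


Original: "keep install slice zero summer dad"
Words (1..n): keep | install | slice | zero | summer | dad
Reversed (n..1): dad | summer | zero | slice | install | keep
Result = "dad summer zero slice install keep"


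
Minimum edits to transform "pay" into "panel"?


Word 1: "pay" (length 3)
Word 2: "panel" (length 5)
One optimal edit sequence (insert/delete/substitute each cost 1):
  1. keep 'p'
  2. keep 'a'
  3. insert 'n'  (+1)
  4. insert 'e'  (+1)
  5. substitute 'y' -> 'l'  (+1)
Total edit operations: 3
Edit distance = 3


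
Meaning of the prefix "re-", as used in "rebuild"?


Prefix: re-
Example: rebuild (re- + build)
Meaning = again


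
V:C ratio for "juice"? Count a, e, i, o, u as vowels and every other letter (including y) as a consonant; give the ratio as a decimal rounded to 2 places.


Word: "juice"
Vowels (a,e,i,o,u): 3
Consonants: 2
Ratio = 3/2
= 1.50


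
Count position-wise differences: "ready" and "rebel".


Comparing character by character (same length = 5):
  Pos 0: 'r' vs 'r' =
  Pos 1: 'e' vs 'e' =
  Pos 2: 'a' vs 'b' !=
  Pos 3: 'd' vs 'e' !=
  Pos 4: 'y' vs 'l' !=
Hamming distance = 3


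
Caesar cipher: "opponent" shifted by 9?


Word: "opponent"
Shift: 9
Each letter → (letter + shift) mod 26:
  'o' (14) + 9 = 23 → 'x'
  'p' (15) + 9 = 24 → 'y'
  'p' (15) + 9 = 24 → 'y'
  'o' (14) + 9 = 23 → 'x'
  'n' (13) + 9 = 22 → 'w'
  'e' (4) + 9 = 13 → 'n'
  'n' (13) + 9 = 22 → 'w'
  't' (19) + 9 = 2 → 'c'
Result = "xyyxwnwc"


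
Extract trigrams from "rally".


Word: "rally" (length 5)
Number of trigrams = 5 - 3 + 1 = 3
  Position 0: "ral"
  Position 1: "all"
  Position 2: "lly"
Trigrams = "ral", "all", "lly"


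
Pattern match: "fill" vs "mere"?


Pattern of "fill": [0, 1, 2, 2]
Pattern of "mere": [0, 1, 2, 1]
Patterns do not match
Same pattern = No


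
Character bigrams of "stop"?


Word: "stop" (length 4)
Number of bigrams = 4 - 2 + 1 = 3
  Position 0: "st"
  Position 1: "to"
  Position 2: "op"
Bigrams = "st", "to", "op"


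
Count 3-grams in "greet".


Word: "greet" (length 5)
Number of 3-grams = length - 3 + 1 = 5 - 3 + 1
= 3


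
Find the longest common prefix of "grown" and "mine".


Word 1: "grown"
Word 2: "mine"
Comparing from start:
  Pos 0: 'g' != 'm' (stop)
LCP = "" (length 0)


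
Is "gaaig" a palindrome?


Word: "gaaig"
Reversed: "giaag"
Forward == Backward? gaaig != giaag
Palindrome = No


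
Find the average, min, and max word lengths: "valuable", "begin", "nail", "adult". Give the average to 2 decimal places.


Lengths: "valuable"=8, "begin"=5, "nail"=4, "adult"=5
Sum = 22, Count = 4
Average = 22/4 = 5.50
= avg=5.50, min=4, max=8


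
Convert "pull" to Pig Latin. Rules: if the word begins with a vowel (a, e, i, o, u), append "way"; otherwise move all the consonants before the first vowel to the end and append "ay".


Word: "pull"
Starts with consonant(s) → move to end, add 'ay'
Consonant cluster: "p"
Pig Latin = "ullpay"


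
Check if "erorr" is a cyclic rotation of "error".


Word: "error", Candidate: "erorr"
Method: check if candidate is substring of word+word
"errorerror" contains "erorr"? No
Is rotation = No


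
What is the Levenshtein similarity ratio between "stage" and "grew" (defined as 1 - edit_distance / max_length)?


Word 1: "stage" (length 5)
Word 2: "grew" (length 4)
One optimal edit sequence:
  1. delete 's'  (+1)
  2. substitute 't' -> 'g'  (+1)
  3. substitute 'a' -> 'r'  (+1)
  4. substitute 'g' -> 'e'  (+1)
  5. substitute 'e' -> 'w'  (+1)
Edit distance = 5
Max length = max(5, 4) = 5
Similarity = 1 - 5/5
= 0.0000


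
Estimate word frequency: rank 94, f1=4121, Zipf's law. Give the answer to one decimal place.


Zipf's law: f(r) = f(1) / r
f(1) = 4121
f(94) = 4121 / 94
= 43.8 occurrences


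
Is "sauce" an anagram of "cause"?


Word 1: "cause" → sorted: acesu
Word 2: "sauce" → sorted: acesu
Same letters? acesu == acesu
Anagram = Yes


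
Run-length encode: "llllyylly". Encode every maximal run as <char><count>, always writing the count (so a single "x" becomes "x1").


String: "llllyylly"
Scanning for consecutive runs:
  'l' x 4
  'y' x 2
  'l' x 2
  'y' x 1
RLE = "l4y2l2y1"


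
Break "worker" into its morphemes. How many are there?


Word: "worker"
Morphemes: work + -er
Each morpheme carries meaning
= 2 morphemes


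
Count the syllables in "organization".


Word: "organization"
Syllable breakdown: or / gan / i / za / tion
Counting: 5 parts
= 5 syllables


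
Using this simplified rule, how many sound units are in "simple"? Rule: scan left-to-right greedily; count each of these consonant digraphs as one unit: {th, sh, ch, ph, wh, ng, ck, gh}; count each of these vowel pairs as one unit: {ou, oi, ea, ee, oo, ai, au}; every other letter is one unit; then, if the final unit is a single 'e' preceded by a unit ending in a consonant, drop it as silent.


Word: "simple" (6 letters)
Left-to-right scan:
  [1] 's' (letter)
  [2] 'i' (letter)
  [3] 'm' (letter)
  [4] 'p' (letter)
  [5] 'l' (letter)
  [6] 'e' (letter)
Units from scan: 6
Final unit is 'e' after a consonant -> drop as silent (-1)
Sound units = 5 units


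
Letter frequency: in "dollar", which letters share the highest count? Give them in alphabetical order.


Word: "dollar"
Letter counts:
  'a': 1
  'd': 1
  'l': 2
  'o': 1
  'r': 1
Maximum count = 2
Most frequent = 'l' (2 times each)


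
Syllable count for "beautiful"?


Word: "beautiful"
Syllable breakdown: beau-ti-ful
Counting: 3 parts
= 3 syllables


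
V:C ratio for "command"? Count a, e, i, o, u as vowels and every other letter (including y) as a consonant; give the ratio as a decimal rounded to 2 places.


Word: "command"
Vowels (a,e,i,o,u): 2
Consonants: 5
Ratio = 2/5
= 0.40


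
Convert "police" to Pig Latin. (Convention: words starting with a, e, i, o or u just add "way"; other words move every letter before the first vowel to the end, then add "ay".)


Word: "police"
Starts with consonant(s) → move to end, add 'ay'
Consonant cluster: "p"
Pig Latin = "olicepay"


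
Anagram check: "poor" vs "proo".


Word 1: "poor" → sorted: oopr
Word 2: "proo" → sorted: oopr
Same letters? oopr == oopr
Anagram = Yes


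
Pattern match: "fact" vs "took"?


Pattern of "fact": [0, 1, 2, 3]
Pattern of "took": [0, 1, 1, 2]
Patterns do not match
Same pattern = No


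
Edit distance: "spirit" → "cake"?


Word 1: "spirit" (length 6)
Word 2: "cake" (length 4)
One optimal edit sequence (insert/delete/substitute each cost 1):
  1. delete 's'  (+1)
  2. delete 'p'  (+1)
  3. substitute 'i' -> 'c'  (+1)
  4. substitute 'r' -> 'a'  (+1)
  5. substitute 'i' -> 'k'  (+1)
  6. substitute 't' -> 'e'  (+1)
Total edit operations: 6
Edit distance = 6


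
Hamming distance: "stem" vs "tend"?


Comparing character by character (same length = 4):
  Pos 0: 's' vs 't' !=
  Pos 1: 't' vs 'e' !=
  Pos 2: 'e' vs 'n' !=
  Pos 3: 'm' vs 'd' !=
Hamming distance = 4


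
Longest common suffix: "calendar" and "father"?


Word 1: "calendar"
Word 2: "father"
Comparing from end:
  Pos -1: 'r' == 'r'
  Pos -2: 'a' != 'e' (stop)
LCS = "r" (length 1)


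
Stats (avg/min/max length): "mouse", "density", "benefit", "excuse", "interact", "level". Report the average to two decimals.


Lengths: "mouse"=5, "density"=7, "benefit"=7, "excuse"=6, "interact"=8, "level"=5
Sum = 38, Count = 6
Average = 38/6 = 6.33
= avg=6.33, min=5, max=8


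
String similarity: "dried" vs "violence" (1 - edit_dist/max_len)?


Word 1: "dried" (length 5)
Word 2: "violence" (length 8)
One optimal edit sequence:
  1. insert 'v'  (+1)
  2. substitute 'd' -> 'i'  (+1)
  3. substitute 'r' -> 'o'  (+1)
  4. substitute 'i' -> 'l'  (+1)
  5. keep 'e'
  6. insert 'n'  (+1)
  7. insert 'c'  (+1)
  8. substitute 'd' -> 'e'  (+1)
Edit distance = 7
Max length = max(5, 8) = 8
Similarity = 1 - 7/8
= 0.1250


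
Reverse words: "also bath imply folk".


Original: "also bath imply folk"
Words (1..n): also | bath | imply | folk
Reversed (n..1): folk | imply | bath | also
Result = "folk imply bath also"


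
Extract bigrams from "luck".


Word: "luck" (length 4)
Number of bigrams = 4 - 2 + 1 = 3
  Position 0: "lu"
  Position 1: "uc"
  Position 2: "ck"
Bigrams = "lu", "uc", "ck"


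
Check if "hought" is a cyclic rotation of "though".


Word: "though", Candidate: "hought"
Method: check if candidate is substring of word+word
"thoughthough" contains "hought"? Yes
Is rotation = Yes


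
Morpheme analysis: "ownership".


Word: "ownership"
Morphemes: own | -er | -ship
Each morpheme carries meaning
= 3 morphemes


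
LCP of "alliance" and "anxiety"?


Word 1: "alliance"
Word 2: "anxiety"
Comparing from start:
  Pos 0: 'a' == 'a'
  Pos 1: 'l' != 'n' (stop)
LCP = "a" (length 1)


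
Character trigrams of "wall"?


Word: "wall" (length 4)
Number of trigrams = 4 - 3 + 1 = 2
  Position 0: "wal"
  Position 1: "all"
Trigrams = "wal", "all"


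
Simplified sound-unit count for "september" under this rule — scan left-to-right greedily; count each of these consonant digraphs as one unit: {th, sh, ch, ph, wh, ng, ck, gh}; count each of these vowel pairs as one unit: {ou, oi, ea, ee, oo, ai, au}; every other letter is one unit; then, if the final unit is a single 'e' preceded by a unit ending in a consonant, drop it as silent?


Word: "september" (9 letters)
Left-to-right scan:
  [1] 's' (letter)
  [2] 'e' (letter)
  [3] 'p' (letter)
  [4] 't' (letter)
  [5] 'e' (letter)
  [6] 'm' (letter)
  [7] 'b' (letter)
  [8] 'e' (letter)
  [9] 'r' (letter)
Units from scan: 9
Sound units = 9 units


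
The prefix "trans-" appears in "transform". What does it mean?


Prefix: trans-
Example: transform (trans- + form)
Meaning = across


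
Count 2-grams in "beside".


Word: "beside" (length 6)
Number of 2-grams = length - 2 + 1 = 6 - 2 + 1
= 5


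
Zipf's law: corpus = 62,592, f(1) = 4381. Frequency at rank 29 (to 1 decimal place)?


Zipf's law: f(r) = f(1) / r
f(1) = 4381
f(29) = 4381 / 29
= 151.1 occurrences


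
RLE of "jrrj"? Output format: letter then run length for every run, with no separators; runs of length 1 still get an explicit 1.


String: "jrrj"
Scanning for consecutive runs:
  'j' x 1
  'r' x 2
  'j' x 1
RLE = "j1r2j1"


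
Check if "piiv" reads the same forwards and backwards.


Word: "piiv"
Reversed: "viip"
Forward == Backward? piiv != viip
Palindrome = No


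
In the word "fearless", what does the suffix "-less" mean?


Suffix: -less
Example: fearless = fear + -less
Meaning = without


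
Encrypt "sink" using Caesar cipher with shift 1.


Word: "sink"
Shift: 1
Each letter → (letter + shift) mod 26:
  's' (18) + 1 = 19 → 't'
  'i' (8) + 1 = 9 → 'j'
  'n' (13) + 1 = 14 → 'o'
  'k' (10) + 1 = 11 → 'l'
Result = "tjol"


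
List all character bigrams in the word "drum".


Word: "drum" (length 4)
Number of bigrams = 4 - 2 + 1 = 3
  Position 0: "dr"
  Position 1: "ru"
  Position 2: "um"
Bigrams = "dr", "ru", "um"


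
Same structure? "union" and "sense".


Pattern of "union": [0, 1, 2, 3, 1]
Pattern of "sense": [0, 1, 2, 0, 1]
Patterns do not match
Same pattern = No


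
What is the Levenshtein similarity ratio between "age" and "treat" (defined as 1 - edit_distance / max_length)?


Word 1: "age" (length 3)
Word 2: "treat" (length 5)
One optimal edit sequence:
  1. substitute 'a' -> 't'  (+1)
  2. substitute 'g' -> 'r'  (+1)
  3. keep 'e'
  4. insert 'a'  (+1)
  5. insert 't'  (+1)
Edit distance = 4
Max length = max(3, 5) = 5
Similarity = 1 - 4/5
= 0.2000


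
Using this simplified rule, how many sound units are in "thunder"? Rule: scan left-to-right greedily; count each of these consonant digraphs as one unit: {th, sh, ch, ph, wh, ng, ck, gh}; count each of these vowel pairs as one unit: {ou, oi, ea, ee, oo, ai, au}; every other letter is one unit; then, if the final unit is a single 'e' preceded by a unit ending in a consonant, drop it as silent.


Word: "thunder" (7 letters)
Left-to-right scan:
  [1] 'th' (digraph)
  [2] 'u' (letter)
  [3] 'n' (letter)
  [4] 'd' (letter)
  [5] 'e' (letter)
  [6] 'r' (letter)
Units from scan: 6
Sound units = 6 units


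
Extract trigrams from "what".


Word: "what" (length 4)
Number of trigrams = 4 - 3 + 1 = 2
  Position 0: "wha"
  Position 1: "hat"
Trigrams = "wha", "hat"


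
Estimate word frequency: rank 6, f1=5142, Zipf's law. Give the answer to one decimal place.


Zipf's law: f(r) = f(1) / r
f(1) = 5142
f(6) = 5142 / 6
= 857.0 occurrences


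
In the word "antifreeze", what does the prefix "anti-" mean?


Prefix: anti-
As in: antifreeze -> anti- + freeze
Meaning = against


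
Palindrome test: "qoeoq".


Word: "qoeoq"
Reversed: "qoeoq"
Forward == Backward? qoeoq == qoeoq
Palindrome = Yes


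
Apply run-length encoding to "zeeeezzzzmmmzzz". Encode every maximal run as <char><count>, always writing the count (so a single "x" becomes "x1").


String: "zeeeezzzzmmmzzz"
Scanning for consecutive runs:
  'z' x 1
  'e' x 4
  'z' x 4
  'm' x 3
  'z' x 3
RLE = "z1e4z4m3z3"


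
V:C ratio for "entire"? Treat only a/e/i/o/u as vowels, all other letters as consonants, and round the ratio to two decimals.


Word: "entire"
Vowels (a,e,i,o,u): 3
Consonants: 3
Ratio = 3/3
= 1.00


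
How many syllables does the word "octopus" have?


Word: "octopus"
Syllable breakdown: oc · to · pus
Counting: 3 parts
= 3 syllables


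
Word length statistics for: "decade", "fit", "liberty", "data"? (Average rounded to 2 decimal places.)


Lengths: "decade"=6, "fit"=3, "liberty"=7, "data"=4
Sum = 20, Count = 4
Average = 20/4 = 5.00
= avg=5.00, min=3, max=7


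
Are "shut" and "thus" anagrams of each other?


Word 1: "shut" → sorted: hstu
Word 2: "thus" → sorted: hstu
Same letters? hstu == hstu
Anagram = Yes


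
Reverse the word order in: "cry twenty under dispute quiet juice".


Original: "cry twenty under dispute quiet juice"
Words (1..n): cry | twenty | under | dispute | quiet | juice
Reversed (n..1): juice | quiet | dispute | under | twenty | cry
Result = "juice quiet dispute under twenty cry"


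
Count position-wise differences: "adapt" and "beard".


Comparing character by character (same length = 5):
  Pos 0: 'a' vs 'b' !=
  Pos 1: 'd' vs 'e' !=
  Pos 2: 'a' vs 'a' =
  Pos 3: 'p' vs 'r' !=
  Pos 4: 't' vs 'd' !=
Hamming distance = 4


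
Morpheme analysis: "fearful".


Word: "fearful"
Morphemes: fear / -ful
Each morpheme carries meaning
= 2 morphemes


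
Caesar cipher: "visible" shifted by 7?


Word: "visible"
Shift: 7
Each letter → (letter + shift) mod 26:
  'v' (21) + 7 = 2 → 'c'
  'i' (8) + 7 = 15 → 'p'
  's' (18) + 7 = 25 → 'z'
  'i' (8) + 7 = 15 → 'p'
  'b' (1) + 7 = 8 → 'i'
  'l' (11) + 7 = 18 → 's'
  'e' (4) + 7 = 11 → 'l'
Result = "cpzpisl"


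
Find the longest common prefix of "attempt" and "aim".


Word 1: "attempt"
Word 2: "aim"
Comparing from start:
  Pos 0: 'a' == 'a'
  Pos 1: 't' != 'i' (stop)
LCP = "a" (length 1)


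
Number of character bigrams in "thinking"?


Word: "thinking" (length 8)
Number of 2-grams = length - 2 + 1 = 8 - 2 + 1
= 7


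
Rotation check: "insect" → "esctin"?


Word: "insect", Candidate: "esctin"
Method: check if candidate is substring of word+word
"insectinsect" contains "esctin"? No
Is rotation = No


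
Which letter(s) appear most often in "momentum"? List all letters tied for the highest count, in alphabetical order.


Word: "momentum"
Letter counts:
  'e': 1
  'm': 3
  'n': 1
  'o': 1
  't': 1
  'u': 1
Maximum count = 3
Most frequent = 'm' (3 times each)


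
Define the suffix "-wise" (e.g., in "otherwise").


Suffix: -wise
Example: otherwise (other + -wise)
Meaning = in the manner of


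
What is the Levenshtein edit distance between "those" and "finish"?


Word 1: "those" (length 5)
Word 2: "finish" (length 6)
One optimal edit sequence (insert/delete/substitute each cost 1):
  1. insert 'f'  (+1)
  2. substitute 't' -> 'i'  (+1)
  3. substitute 'h' -> 'n'  (+1)
  4. substitute 'o' -> 'i'  (+1)
  5. keep 's'
  6. substitute 'e' -> 'h'  (+1)
Total edit operations: 5
Edit distance = 5


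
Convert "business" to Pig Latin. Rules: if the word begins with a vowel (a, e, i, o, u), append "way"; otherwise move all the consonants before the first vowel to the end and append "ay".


Word: "business"
Starts with consonant(s) → move to end, add 'ay'
Consonant cluster: "b"
Pig Latin = "usinessbay"


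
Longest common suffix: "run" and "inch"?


Word 1: "run"
Word 2: "inch"
Comparing from end:
  Pos -1: 'n' != 'h' (stop)
LCS = "" (length 0)


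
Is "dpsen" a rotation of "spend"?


Word: "spend", Candidate: "dpsen"
Method: check if candidate is substring of word+word
"spendspend" contains "dpsen"? No
Is rotation = No


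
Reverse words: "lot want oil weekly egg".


Original: "lot want oil weekly egg"
Words (1..n): lot | want | oil | weekly | egg
Reversed (n..1): egg | weekly | oil | want | lot
Result = "egg weekly oil want lot"


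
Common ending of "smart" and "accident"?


Word 1: "smart"
Word 2: "accident"
Comparing from end:
  Pos -1: 't' == 't'
  Pos -2: 'r' != 'n' (stop)
LCS = "t" (length 1)


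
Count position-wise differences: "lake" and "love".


Comparing character by character (same length = 4):
  Pos 0: 'l' vs 'l' =
  Pos 1: 'a' vs 'o' !=
  Pos 2: 'k' vs 'v' !=
  Pos 3: 'e' vs 'e' =
Hamming distance = 2


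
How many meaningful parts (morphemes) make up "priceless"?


Word: "priceless"
Morphemes: price / -less
Each morpheme carries meaning
= 2 morphemes


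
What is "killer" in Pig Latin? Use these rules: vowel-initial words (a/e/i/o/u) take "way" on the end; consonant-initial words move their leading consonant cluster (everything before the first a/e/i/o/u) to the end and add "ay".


Word: "killer"
Starts with consonant(s) → move to end, add 'ay'
Consonant cluster: "k"
Pig Latin = "illerkay"


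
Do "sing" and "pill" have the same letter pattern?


Pattern of "sing": [0, 1, 2, 3]
Pattern of "pill": [0, 1, 2, 2]
Patterns do not match
Same pattern = No


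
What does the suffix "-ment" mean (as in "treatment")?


Suffix: -ment
Example: treatment (treat + -ment)
Meaning = result of action


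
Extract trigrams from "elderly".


Word: "elderly" (length 7)
Number of trigrams = 7 - 3 + 1 = 5
  Position 0: "eld"
  Position 1: "lde"
  Position 2: "der"
  Position 3: "erl"
  Position 4: "rly"
Trigrams = "eld", "lde", "der", "erl", "rly"


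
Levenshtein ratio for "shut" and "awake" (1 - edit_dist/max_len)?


Word 1: "shut" (length 4)
Word 2: "awake" (length 5)
One optimal edit sequence:
  1. insert 'a'  (+1)
  2. substitute 's' -> 'w'  (+1)
  3. substitute 'h' -> 'a'  (+1)
  4. substitute 'u' -> 'k'  (+1)
  5. substitute 't' -> 'e'  (+1)
Edit distance = 5
Max length = max(4, 5) = 5
Similarity = 1 - 5/5
= 0.0000


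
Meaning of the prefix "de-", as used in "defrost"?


Prefix: de-
As in: defrost -> de- + frost
Meaning = remove / reverse


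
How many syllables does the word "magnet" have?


Word: "magnet"
Syllable breakdown: mag · net
Counting: 2 parts
= 2 syllables


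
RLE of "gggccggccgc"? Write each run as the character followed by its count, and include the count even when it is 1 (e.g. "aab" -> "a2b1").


String: "gggccggccgc"
Scanning for consecutive runs:
  'g' x 3
  'c' x 2
  'g' x 2
  'c' x 2
  'g' x 1
  'c' x 1
RLE = "g3c2g2c2g1c1"


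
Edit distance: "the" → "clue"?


Word 1: "the" (length 3)
Word 2: "clue" (length 4)
One optimal edit sequence (insert/delete/substitute each cost 1):
  1. insert 'c'  (+1)
  2. substitute 't' -> 'l'  (+1)
  3. substitute 'h' -> 'u'  (+1)
  4. keep 'e'
Total edit operations: 3
Edit distance = 3


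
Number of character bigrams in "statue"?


Word: "statue" (length 6)
Number of 2-grams = length - 2 + 1 = 6 - 2 + 1
= 5


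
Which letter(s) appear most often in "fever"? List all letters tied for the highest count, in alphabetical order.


Word: "fever"
Letter counts:
  'e': 2
  'f': 1
  'r': 1
  'v': 1
Maximum count = 2
Most frequent = 'e' (2 times each)


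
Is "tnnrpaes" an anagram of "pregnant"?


Word 1: "pregnant" → sorted: aegnnprt
Word 2: "tnnrpaes" → sorted: aennprst
Same letters? aegnnprt != aennprst
Anagram = No


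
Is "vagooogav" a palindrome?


Word: "vagooogav"
Reversed: "vagooogav"
Forward == Backward? vagooogav == vagooogav
Palindrome = Yes


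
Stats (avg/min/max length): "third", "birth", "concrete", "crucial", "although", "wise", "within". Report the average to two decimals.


Lengths: "third"=5, "birth"=5, "concrete"=8, "crucial"=7, "although"=8, "wise"=4, "within"=6
Sum = 43, Count = 7
Average = 43/7 = 6.14
= avg=6.14, min=4, max=8


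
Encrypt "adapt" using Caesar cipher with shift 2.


Word: "adapt"
Shift: 2
Each letter → (letter + shift) mod 26:
  'a' (0) + 2 = 2 → 'c'
  'd' (3) + 2 = 5 → 'f'
  'a' (0) + 2 = 2 → 'c'
  'p' (15) + 2 = 17 → 'r'
  't' (19) + 2 = 21 → 'v'
Result = "cfcrv"


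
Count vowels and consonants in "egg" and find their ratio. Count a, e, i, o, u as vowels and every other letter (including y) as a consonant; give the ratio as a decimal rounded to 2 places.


Word: "egg"
Vowels (a,e,i,o,u): 1
Consonants: 2
Ratio = 1/2
= 0.50


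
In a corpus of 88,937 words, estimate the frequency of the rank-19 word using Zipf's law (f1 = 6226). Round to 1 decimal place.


Zipf's law: f(r) = f(1) / r
f(1) = 6226
f(19) = 6226 / 19
= 327.7 occurrences


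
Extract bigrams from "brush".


Word: "brush" (length 5)
Number of bigrams = 5 - 2 + 1 = 4
  Position 0: "br"
  Position 1: "ru"
  Position 2: "us"
  Position 3: "sh"
Bigrams = "br", "ru", "us", "sh"


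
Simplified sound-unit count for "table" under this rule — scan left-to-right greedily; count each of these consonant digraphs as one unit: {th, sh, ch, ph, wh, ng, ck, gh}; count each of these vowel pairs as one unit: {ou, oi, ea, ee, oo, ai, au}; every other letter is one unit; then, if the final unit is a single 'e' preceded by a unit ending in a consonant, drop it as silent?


Word: "table" (5 letters)
Left-to-right scan:
  1. 't' (letter)
  2. 'a' (letter)
  3. 'b' (letter)
  4. 'l' (letter)
  5. 'e' (letter)
Units from scan: 5
Final unit is 'e' after a consonant -> drop as silent (-1)
Sound units = 4 units


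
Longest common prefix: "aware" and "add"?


Word 1: "aware"
Word 2: "add"
Comparing from start:
  Pos 0: 'a' == 'a'
  Pos 1: 'w' != 'd' (stop)
LCP = "a" (length 1)


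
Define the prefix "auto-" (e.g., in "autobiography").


Prefix: auto-
Example: autobiography (auto- + biography)
Meaning = self


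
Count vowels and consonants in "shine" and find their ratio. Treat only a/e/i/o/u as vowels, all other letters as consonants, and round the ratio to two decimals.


Word: "shine"
Vowels (a,e,i,o,u): 2
Consonants: 3
Ratio = 2/3
= 0.67


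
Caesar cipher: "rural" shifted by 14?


Word: "rural"
Shift: 14
Each letter → (letter + shift) mod 26:
  'r' (17) + 14 = 5 → 'f'
  'u' (20) + 14 = 8 → 'i'
  'r' (17) + 14 = 5 → 'f'
  'a' (0) + 14 = 14 → 'o'
  'l' (11) + 14 = 25 → 'z'
Result = "fifoz"


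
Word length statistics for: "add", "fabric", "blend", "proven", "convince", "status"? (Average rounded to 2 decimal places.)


Lengths: "add"=3, "fabric"=6, "blend"=5, "proven"=6, "convince"=8, "status"=6
Sum = 34, Count = 6
Average = 34/6 = 5.67
= avg=5.67, min=3, max=8


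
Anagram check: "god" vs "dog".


Word 1: "god" → sorted: dgo
Word 2: "dog" → sorted: dgo
Same letters? dgo == dgo
Anagram = Yes


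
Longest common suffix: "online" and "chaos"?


Word 1: "online"
Word 2: "chaos"
Comparing from end:
  Pos -1: 'e' != 's' (stop)
LCS = "" (length 0)


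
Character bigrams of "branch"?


Word: "branch" (length 6)
Number of bigrams = 6 - 2 + 1 = 5
  Position 0: "br"
  Position 1: "ra"
  Position 2: "an"
  Position 3: "nc"
  Position 4: "ch"
Bigrams = "br", "ra", "an", "nc", "ch"


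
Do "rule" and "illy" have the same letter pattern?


Pattern of "rule": [0, 1, 2, 3]
Pattern of "illy": [0, 1, 1, 2]
Patterns do not match
Same pattern = No


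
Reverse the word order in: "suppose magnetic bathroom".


Original: "suppose magnetic bathroom"
Words (1..n): suppose | magnetic | bathroom
Reversed (n..1): bathroom | magnetic | suppose
Result = "bathroom magnetic suppose"


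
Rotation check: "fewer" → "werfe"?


Word: "fewer", Candidate: "werfe"
Method: check if candidate is substring of word+word
"fewerfewer" contains "werfe"? Yes
Is rotation = Yes


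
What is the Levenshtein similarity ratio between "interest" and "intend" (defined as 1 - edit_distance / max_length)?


Word 1: "interest" (length 8)
Word 2: "intend" (length 6)
One optimal edit sequence:
  1. keep 'i'
  2. keep 'n'
  3. keep 't'
  4. delete 'e'  (+1)
  5. delete 'r'  (+1)
  6. keep 'e'
  7. substitute 's' -> 'n'  (+1)
  8. substitute 't' -> 'd'  (+1)
Edit distance = 4
Max length = max(8, 6) = 8
Similarity = 1 - 4/8
= 0.5000


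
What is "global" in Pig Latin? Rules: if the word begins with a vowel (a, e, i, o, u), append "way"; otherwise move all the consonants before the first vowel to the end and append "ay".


Word: "global"
Starts with consonant(s) → move to end, add 'ay'
Consonant cluster: "gl"
Pig Latin = "obalglay"


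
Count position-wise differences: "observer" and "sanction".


Comparing character by character (same length = 8):
  Pos 0: 'o' vs 's' !=
  Pos 1: 'b' vs 'a' !=
  Pos 2: 's' vs 'n' !=
  Pos 3: 'e' vs 'c' !=
  Pos 4: 'r' vs 't' !=
  Pos 5: 'v' vs 'i' !=
  Pos 6: 'e' vs 'o' !=
  Pos 7: 'r' vs 'n' !=
Hamming distance = 8


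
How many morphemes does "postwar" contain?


Word: "postwar"
Morphemes: post- + war
Each morpheme carries meaning
= 2 morphemes


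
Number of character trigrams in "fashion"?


Word: "fashion" (length 7)
Number of 3-grams = length - 3 + 1 = 7 - 3 + 1
= 5


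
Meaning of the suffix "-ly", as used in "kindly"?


Suffix: -ly
As in: kindly -> kind + -ly
Meaning = in a manner


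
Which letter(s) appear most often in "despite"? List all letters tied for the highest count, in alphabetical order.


Word: "despite"
Letter counts:
  'd': 1
  'e': 2
  'i': 1
  'p': 1
  's': 1
  't': 1
Maximum count = 2
Most frequent = 'e' (2 times each)


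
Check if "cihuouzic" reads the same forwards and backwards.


Word: "cihuouzic"
Reversed: "cizuouhic"
Forward == Backward? cihuouzic != cizuouhic
Palindrome = No


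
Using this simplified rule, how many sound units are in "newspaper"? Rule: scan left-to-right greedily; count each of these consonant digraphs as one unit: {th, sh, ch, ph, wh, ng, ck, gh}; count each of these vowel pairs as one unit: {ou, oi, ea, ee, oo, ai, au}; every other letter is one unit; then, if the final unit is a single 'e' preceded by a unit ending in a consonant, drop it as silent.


Word: "newspaper" (9 letters)
Left-to-right scan:
  1. 'n' (letter)
  2. 'e' (letter)
  3. 'w' (letter)
  4. 's' (letter)
  5. 'p' (letter)
  6. 'a' (letter)
  7. 'p' (letter)
  8. 'e' (letter)
  9. 'r' (letter)
Units from scan: 9
Sound units = 9 units


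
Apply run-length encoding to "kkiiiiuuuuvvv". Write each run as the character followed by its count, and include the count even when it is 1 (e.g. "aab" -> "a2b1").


String: "kkiiiiuuuuvvv"
Scanning for consecutive runs:
  'k' x 2
  'i' x 4
  'u' x 4
  'v' x 3
RLE = "k2i4u4v3"


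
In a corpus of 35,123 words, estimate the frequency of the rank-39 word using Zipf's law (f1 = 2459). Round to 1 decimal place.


Zipf's law: f(r) = f(1) / r
f(1) = 2459
f(39) = 2459 / 39
= 63.1 occurrences


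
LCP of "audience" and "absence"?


Word 1: "audience"
Word 2: "absence"
Comparing from start:
  Pos 0: 'a' == 'a'
  Pos 1: 'u' != 'b' (stop)
LCP = "a" (length 1)


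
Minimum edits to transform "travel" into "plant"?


Word 1: "travel" (length 6)
Word 2: "plant" (length 5)
One optimal edit sequence (insert/delete/substitute each cost 1):
  1. substitute 't' -> 'p'  (+1)
  2. substitute 'r' -> 'l'  (+1)
  3. keep 'a'
  4. delete 'v'  (+1)
  5. substitute 'e' -> 'n'  (+1)
  6. substitute 'l' -> 't'  (+1)
Total edit operations: 5
Edit distance = 5


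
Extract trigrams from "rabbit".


Word: "rabbit" (length 6)
Number of trigrams = 6 - 3 + 1 = 4
  Position 0: "rab"
  Position 1: "abb"
  Position 2: "bbi"
  Position 3: "bit"
Trigrams = "rab", "abb", "bbi", "bit"


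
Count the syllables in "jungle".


Word: "jungle"
Syllable breakdown: jun | gle
Counting: 2 parts
= 2 syllables


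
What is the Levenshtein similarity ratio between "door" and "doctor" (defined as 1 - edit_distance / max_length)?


Word 1: "door" (length 4)
Word 2: "doctor" (length 6)
One optimal edit sequence:
  1. keep 'd'
  2. keep 'o'
  3. insert 'c'  (+1)
  4. insert 't'  (+1)
  5. keep 'o'
  6. keep 'r'
Edit distance = 2
Max length = max(4, 6) = 6
Similarity = 1 - 2/6
= 0.6667


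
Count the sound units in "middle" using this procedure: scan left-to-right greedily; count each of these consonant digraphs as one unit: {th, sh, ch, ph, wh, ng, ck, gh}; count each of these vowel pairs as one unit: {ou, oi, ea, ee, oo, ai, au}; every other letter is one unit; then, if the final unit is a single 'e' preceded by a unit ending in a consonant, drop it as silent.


Word: "middle" (6 letters)
Left-to-right scan:
  (1) 'm' (letter)
  (2) 'i' (letter)
  (3) 'd' (letter)
  (4) 'd' (letter)
  (5) 'l' (letter)
  (6) 'e' (letter)
Units from scan: 6
Final unit is 'e' after a consonant -> drop as silent (-1)
Sound units = 5 units


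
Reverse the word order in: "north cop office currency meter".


Original: "north cop office currency meter"
Words (1..n): north | cop | office | currency | meter
Reversed (n..1): meter | currency | office | cop | north
Result = "meter currency office cop north"


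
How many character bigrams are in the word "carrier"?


Word: "carrier" (length 7)
Number of 2-grams = length - 2 + 1 = 7 - 2 + 1
= 6


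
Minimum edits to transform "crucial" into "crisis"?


Word 1: "crucial" (length 7)
Word 2: "crisis" (length 6)
One optimal edit sequence (insert/delete/substitute each cost 1):
  1. keep 'c'
  2. keep 'r'
  3. substitute 'u' -> 'i'  (+1)
  4. substitute 'c' -> 's'  (+1)
  5. keep 'i'
  6. delete 'a'  (+1)
  7. substitute 'l' -> 's'  (+1)
Total edit operations: 4
Edit distance = 4


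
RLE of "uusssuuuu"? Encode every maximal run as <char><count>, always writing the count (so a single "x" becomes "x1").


String: "uusssuuuu"
Scanning for consecutive runs:
  'u' x 2
  's' x 3
  'u' x 4
RLE = "u2s3u4"


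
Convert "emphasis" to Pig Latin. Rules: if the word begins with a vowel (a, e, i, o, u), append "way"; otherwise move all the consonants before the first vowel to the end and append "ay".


Word: "emphasis"
Starts with vowel → add 'way'
Pig Latin = "emphasisway"


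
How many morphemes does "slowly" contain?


Word: "slowly"
Morphemes: slow + -ly
Each morpheme carries meaning
= 2 morphemes


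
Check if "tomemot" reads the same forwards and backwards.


Word: "tomemot"
Reversed: "tomemot"
Forward == Backward? tomemot == tomemot
Palindrome = Yes


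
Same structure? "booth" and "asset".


Pattern of "booth": [0, 1, 1, 2, 3]
Pattern of "asset": [0, 1, 1, 2, 3]
Patterns match
Same pattern = Yes


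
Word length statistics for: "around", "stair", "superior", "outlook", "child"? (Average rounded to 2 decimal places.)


Lengths: "around"=6, "stair"=5, "superior"=8, "outlook"=7, "child"=5
Sum = 31, Count = 5
Average = 31/5 = 6.20
= avg=6.20, min=5, max=8


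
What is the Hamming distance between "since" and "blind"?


Comparing character by character (same length = 5):
  Pos 0: 's' vs 'b' !=
  Pos 1: 'i' vs 'l' !=
  Pos 2: 'n' vs 'i' !=
  Pos 3: 'c' vs 'n' !=
  Pos 4: 'e' vs 'd' !=
Hamming distance = 5


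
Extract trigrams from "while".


Word: "while" (length 5)
Number of trigrams = 5 - 3 + 1 = 3
  Position 0: "whi"
  Position 1: "hil"
  Position 2: "ile"
Trigrams = "whi", "hil", "ile"


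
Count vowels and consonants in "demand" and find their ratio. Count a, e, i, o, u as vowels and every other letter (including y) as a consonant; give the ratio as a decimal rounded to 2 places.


Word: "demand"
Vowels (a,e,i,o,u): 2
Consonants: 4
Ratio = 2/4
= 0.50


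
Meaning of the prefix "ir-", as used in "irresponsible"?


Prefix: ir-
Example: irresponsible = ir- + responsible
Meaning = not


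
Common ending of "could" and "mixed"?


Word 1: "could"
Word 2: "mixed"
Comparing from end:
  Pos -1: 'd' == 'd'
  Pos -2: 'l' != 'e' (stop)
LCS = "d" (length 1)


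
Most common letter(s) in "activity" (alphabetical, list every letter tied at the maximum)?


Word: "activity"
Letter counts:
  'a': 1
  'c': 1
  'i': 2
  't': 2
  'v': 1
  'y': 1
Maximum count = 2
Most frequent = 'i', 't' (2 times each)


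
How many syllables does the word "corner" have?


Word: "corner"
Syllable breakdown: cor · ner
Counting: 2 parts
= 2 syllables


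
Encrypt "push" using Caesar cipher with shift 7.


Word: "push"
Shift: 7
Each letter → (letter + shift) mod 26:
  'p' (15) + 7 = 22 → 'w'
  'u' (20) + 7 = 1 → 'b'
  's' (18) + 7 = 25 → 'z'
  'h' (7) + 7 = 14 → 'o'
Result = "wbzo"


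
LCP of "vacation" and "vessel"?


Word 1: "vacation"
Word 2: "vessel"
Comparing from start:
  Pos 0: 'v' == 'v'
  Pos 1: 'a' != 'e' (stop)
LCP = "v" (length 1)


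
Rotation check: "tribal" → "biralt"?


Word: "tribal", Candidate: "biralt"
Method: check if candidate is substring of word+word
"tribaltribal" contains "biralt"? No
Is rotation = No


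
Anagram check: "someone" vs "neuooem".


Word 1: "someone" → sorted: eemnoos
Word 2: "neuooem" → sorted: eemnoou
Same letters? eemnoos != eemnoou
Anagram = No


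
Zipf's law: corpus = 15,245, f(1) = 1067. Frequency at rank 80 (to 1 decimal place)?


Zipf's law: f(r) = f(1) / r
f(1) = 1067
f(80) = 1067 / 80
= 13.3 occurrences


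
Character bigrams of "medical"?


Word: "medical" (length 7)
Number of bigrams = 7 - 2 + 1 = 6
  Position 0: "me"
  Position 1: "ed"
  Position 2: "di"
  Position 3: "ic"
  Position 4: "ca"
  Position 5: "al"
Bigrams = "me", "ed", "di", "ic", "ca", "al"


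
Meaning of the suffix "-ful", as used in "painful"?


Suffix: -ful
Example: painful (pain + -ful)
Meaning = full of


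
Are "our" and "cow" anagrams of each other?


Word 1: "our" → sorted: oru
Word 2: "cow" → sorted: cow
Same letters? oru != cow
Anagram = No


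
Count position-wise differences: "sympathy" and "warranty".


Comparing character by character (same length = 8):
  Pos 0: 's' vs 'w' !=
  Pos 1: 'y' vs 'a' !=
  Pos 2: 'm' vs 'r' !=
  Pos 3: 'p' vs 'r' !=
  Pos 4: 'a' vs 'a' =
  Pos 5: 't' vs 'n' !=
  Pos 6: 'h' vs 't' !=
  Pos 7: 'y' vs 'y' =
Hamming distance = 6


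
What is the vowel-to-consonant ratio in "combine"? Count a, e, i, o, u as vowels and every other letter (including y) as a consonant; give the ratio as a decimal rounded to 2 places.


Word: "combine"
Vowels (a,e,i,o,u): 3
Consonants: 4
Ratio = 3/4
= 0.75


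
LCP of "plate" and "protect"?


Word 1: "plate"
Word 2: "protect"
Comparing from start:
  Pos 0: 'p' == 'p'
  Pos 1: 'l' != 'r' (stop)
LCP = "p" (length 1)


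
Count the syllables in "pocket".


Word: "pocket"
Syllable breakdown: pock / et
Counting: 2 parts
= 2 syllables


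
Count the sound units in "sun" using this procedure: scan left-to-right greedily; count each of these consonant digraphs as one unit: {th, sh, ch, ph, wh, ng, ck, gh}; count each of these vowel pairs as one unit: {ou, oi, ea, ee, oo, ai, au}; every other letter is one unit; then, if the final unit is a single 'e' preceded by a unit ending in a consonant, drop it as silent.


Word: "sun" (3 letters)
Left-to-right scan:
  1. 's' (letter)
  2. 'u' (letter)
  3. 'n' (letter)
Units from scan: 3
Sound units = 3 units


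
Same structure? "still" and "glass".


Pattern of "still": [0, 1, 2, 3, 3]
Pattern of "glass": [0, 1, 2, 3, 3]
Patterns match
Same pattern = Yes


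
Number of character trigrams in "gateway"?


Word: "gateway" (length 7)
Number of 3-grams = length - 3 + 1 = 7 - 3 + 1
= 5


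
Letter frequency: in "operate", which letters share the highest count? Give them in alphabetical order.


Word: "operate"
Letter counts:
  'a': 1
  'e': 2
  'o': 1
  'p': 1
  'r': 1
  't': 1
Maximum count = 2
Most frequent = 'e' (2 times each)


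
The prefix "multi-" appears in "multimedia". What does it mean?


Prefix: multi-
Example: multimedia (multi- + media)
Meaning = many


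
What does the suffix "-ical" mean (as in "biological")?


Suffix: -ical
Example: biological = biology + -ical, with a spelling change
Meaning = relating to


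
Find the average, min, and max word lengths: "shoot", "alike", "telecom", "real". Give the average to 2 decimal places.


Lengths: "shoot"=5, "alike"=5, "telecom"=7, "real"=4
Sum = 21, Count = 4
Average = 21/4 = 5.25
= avg=5.25, min=4, max=7
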